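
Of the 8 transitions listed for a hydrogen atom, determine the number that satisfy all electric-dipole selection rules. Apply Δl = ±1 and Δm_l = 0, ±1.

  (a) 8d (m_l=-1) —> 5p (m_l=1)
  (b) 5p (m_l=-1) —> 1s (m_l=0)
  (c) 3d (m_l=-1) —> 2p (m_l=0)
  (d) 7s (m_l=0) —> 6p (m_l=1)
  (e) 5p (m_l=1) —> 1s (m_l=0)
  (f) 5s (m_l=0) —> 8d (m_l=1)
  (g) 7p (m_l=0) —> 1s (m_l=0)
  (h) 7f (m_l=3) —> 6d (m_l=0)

(a) forbidden — Δm_l = +2 (E1 requires Δm_l = 0, ±1)
(b) allowed
(c) allowed
(d) allowed
(e) allowed
(f) forbidden — Δl = +2 (E1 requires Δl = ±1)
(g) allowed
(h) forbidden — Δm_l = -3 (E1 requires Δm_l = 0, ±1)
Total allowed: 5 of 8.

5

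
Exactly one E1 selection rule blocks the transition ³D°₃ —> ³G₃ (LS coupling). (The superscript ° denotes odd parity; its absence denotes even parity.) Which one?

ΔL = 0, ±1 (not L=0↔0): L: 2 → 4, ΔL = +2 — fails.
Parity must change: odd → even — ok.
ΔJ = 0, ±1 (not J=0↔0): J: 3 → 3, ΔJ = +0 — ok.
ΔS = 0: S: 1 → 1 — ok.

the ΔL = 0, ±1 rule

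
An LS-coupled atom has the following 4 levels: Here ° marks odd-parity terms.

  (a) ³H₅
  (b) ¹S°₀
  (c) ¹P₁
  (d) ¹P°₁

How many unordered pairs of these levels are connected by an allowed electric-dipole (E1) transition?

(a)–(b): forbidden (ΔS, ΔL, ΔJ).
(a)–(c): forbidden (parity, ΔS, ΔL, ΔJ).
(a)–(d): forbidden (ΔS, ΔL, ΔJ).
(b)–(c): allowed.
(b)–(d): forbidden (parity).
(c)–(d): allowed.
Allowed pairs: 2 of 6.

2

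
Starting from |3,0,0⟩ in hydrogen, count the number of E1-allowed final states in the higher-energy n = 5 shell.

E1 requires Δl = ±1, so l_f ∈ {-1, 1}; with 0 ≤ l_f ≤ n_f−1 = 4, the allowed l_f values are {1}.
For l_f = 1: m_f ∈ {m_i−1, m_i, m_i+1} ∩ [−1, 1] = {-1, 0, 1} → 3 states.
Total: 3.

3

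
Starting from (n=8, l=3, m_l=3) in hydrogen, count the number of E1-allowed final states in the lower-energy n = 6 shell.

4

E1 requires Δl = ±1, so l_f ∈ {2, 4}; with 0 ≤ l_f ≤ n_f−1 = 5, the allowed l_f values are {2, 4}.
For l_f = 2: m_f ∈ {m_i−1, m_i, m_i+1} ∩ [−2, 2] = {2} → 1 state.
For l_f = 4: m_f ∈ {m_i−1, m_i, m_i+1} ∩ [−4, 4] = {2, 3, 4} → 3 states.
Total: 4.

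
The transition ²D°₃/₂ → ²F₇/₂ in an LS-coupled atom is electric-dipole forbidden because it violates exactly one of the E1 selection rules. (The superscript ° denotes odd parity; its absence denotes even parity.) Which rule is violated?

Parity must change: odd → even — passes.
ΔS = 0: S: 1/2 → 1/2 — passes.
ΔL = 0, ±1 (not L=0↔0): L: 2 → 3, ΔL = +1 — passes.
ΔJ = 0, ±1 (not J=0↔0): J: 3/2 → 7/2, ΔJ = +2 — fails.

the ΔJ = 0, ±1 rule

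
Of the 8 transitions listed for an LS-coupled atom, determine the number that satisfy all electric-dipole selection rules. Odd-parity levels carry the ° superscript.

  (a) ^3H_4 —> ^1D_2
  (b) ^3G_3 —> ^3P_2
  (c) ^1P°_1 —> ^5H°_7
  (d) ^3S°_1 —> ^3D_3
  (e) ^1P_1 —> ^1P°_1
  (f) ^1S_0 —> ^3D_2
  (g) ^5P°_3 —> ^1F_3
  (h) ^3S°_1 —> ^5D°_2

(a) forbidden (parity, ΔS, ΔL, ΔJ fail)
(b) forbidden (parity, ΔL fail)
(c) forbidden (parity, ΔS, ΔL, ΔJ fail)
(d) forbidden (ΔL, ΔJ fail)
(e) allowed
(f) forbidden (parity, ΔS, ΔL, ΔJ fail)
(g) forbidden (ΔS, ΔL fail)
(h) forbidden (parity, ΔS, ΔL fail)
Total allowed: 1 of 8.

1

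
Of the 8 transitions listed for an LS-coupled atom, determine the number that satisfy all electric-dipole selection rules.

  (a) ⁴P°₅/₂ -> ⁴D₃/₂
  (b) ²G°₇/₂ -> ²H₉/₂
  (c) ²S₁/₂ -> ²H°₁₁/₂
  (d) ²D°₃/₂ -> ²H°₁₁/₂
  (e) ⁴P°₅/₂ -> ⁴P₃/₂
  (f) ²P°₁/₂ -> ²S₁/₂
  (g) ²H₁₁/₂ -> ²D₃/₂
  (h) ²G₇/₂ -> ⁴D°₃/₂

(a) allowed
(b) allowed
(c) forbidden (ΔL, ΔJ fail)
(d) forbidden (parity, ΔL, ΔJ fail)
(e) allowed
(f) allowed
(g) forbidden (parity, ΔL, ΔJ fail)
(h) forbidden (ΔS, ΔL, ΔJ fail)
Total allowed: 4 of 8.

4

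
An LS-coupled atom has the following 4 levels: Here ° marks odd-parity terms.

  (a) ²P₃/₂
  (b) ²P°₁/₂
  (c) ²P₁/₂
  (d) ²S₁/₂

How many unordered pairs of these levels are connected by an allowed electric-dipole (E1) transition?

(a)–(b): allowed.
(a)–(c): forbidden (parity).
(a)–(d): forbidden (parity).
(b)–(c): allowed.
(b)–(d): allowed.
(c)–(d): forbidden (parity).
Allowed pairs: 3 of 6.

3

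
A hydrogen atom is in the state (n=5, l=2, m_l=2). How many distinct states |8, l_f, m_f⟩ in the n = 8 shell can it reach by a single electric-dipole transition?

E1 requires Δl = ±1, so l_f ∈ {1, 3}; with 0 ≤ l_f ≤ n_f−1 = 7, the allowed l_f values are {1, 3}.
For l_f = 1: m_f ∈ {m_i−1, m_i, m_i+1} ∩ [−1, 1] = {1} → 1 state.
For l_f = 3: m_f ∈ {m_i−1, m_i, m_i+1} ∩ [−3, 3] = {1, 2, 3} → 3 states.
Total: 4.

4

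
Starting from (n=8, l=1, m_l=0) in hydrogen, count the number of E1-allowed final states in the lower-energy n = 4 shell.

E1 requires Δl = ±1, so l_f ∈ {0, 2}; with 0 ≤ l_f ≤ n_f−1 = 3, the allowed l_f values are {0, 2}.
For l_f = 0: m_f ∈ {m_i−1, m_i, m_i+1} ∩ [−0, 0] = {0} → 1 state.
For l_f = 2: m_f ∈ {m_i−1, m_i, m_i+1} ∩ [−2, 2] = {-1, 0, 1} → 3 states.
Total: 4.

4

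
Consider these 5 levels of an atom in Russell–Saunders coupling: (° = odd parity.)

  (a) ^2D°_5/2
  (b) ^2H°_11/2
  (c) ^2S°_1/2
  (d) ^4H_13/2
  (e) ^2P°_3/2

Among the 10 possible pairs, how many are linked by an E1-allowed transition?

0

(a)–(b): forbidden (parity, ΔL, ΔJ).
(a)–(c): forbidden (parity, ΔL, ΔJ).
(a)–(d): forbidden (ΔS, ΔL, ΔJ).
(a)–(e): forbidden (parity).
(b)–(c): forbidden (parity, ΔL, ΔJ).
(b)–(d): forbidden (ΔS).
(b)–(e): forbidden (parity, ΔL, ΔJ).
(c)–(d): forbidden (ΔS, ΔL, ΔJ).
(c)–(e): forbidden (parity).
(d)–(e): forbidden (ΔS, ΔL, ΔJ).
Allowed pairs: 0 of 10.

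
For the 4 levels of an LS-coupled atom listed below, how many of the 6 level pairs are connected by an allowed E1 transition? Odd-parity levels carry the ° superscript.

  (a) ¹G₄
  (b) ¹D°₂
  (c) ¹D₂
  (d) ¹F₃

(a)–(b): forbidden (ΔL, ΔJ).
(a)–(c): forbidden (parity, ΔL, ΔJ).
(a)–(d): forbidden (parity).
(b)–(c): allowed.
(b)–(d): allowed.
(c)–(d): forbidden (parity).
Allowed pairs: 2 of 6.

2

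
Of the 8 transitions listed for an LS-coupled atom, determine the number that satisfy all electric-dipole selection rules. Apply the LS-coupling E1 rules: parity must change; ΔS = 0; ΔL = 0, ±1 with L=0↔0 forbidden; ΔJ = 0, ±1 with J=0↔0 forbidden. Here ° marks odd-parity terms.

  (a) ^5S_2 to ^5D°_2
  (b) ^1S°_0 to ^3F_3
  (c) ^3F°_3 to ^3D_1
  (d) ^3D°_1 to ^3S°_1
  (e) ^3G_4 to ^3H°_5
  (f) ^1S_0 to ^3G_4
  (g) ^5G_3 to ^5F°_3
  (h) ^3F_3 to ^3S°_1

(a) forbidden (ΔL fails)
(b) forbidden (ΔS, ΔL, ΔJ fail)
(c) forbidden (ΔJ fails)
(d) forbidden (parity, ΔL fail)
(e) allowed
(f) forbidden (parity, ΔS, ΔL, ΔJ fail)
(g) allowed
(h) forbidden (ΔL, ΔJ fail)
Total allowed: 2 of 8.

2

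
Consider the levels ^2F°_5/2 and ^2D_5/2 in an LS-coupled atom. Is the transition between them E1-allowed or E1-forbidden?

ΔL = 0, ±1 (not L=0↔0): L: 3 → 2, ΔL = -1 — ok.
ΔJ = 0, ±1 (not J=0↔0): J: 5/2 → 5/2, ΔJ = +0 — ok.
Parity must change: odd → even — ok.
ΔS = 0: S: 1/2 → 1/2 — ok.
All four E1 rules are satisfied.

allowed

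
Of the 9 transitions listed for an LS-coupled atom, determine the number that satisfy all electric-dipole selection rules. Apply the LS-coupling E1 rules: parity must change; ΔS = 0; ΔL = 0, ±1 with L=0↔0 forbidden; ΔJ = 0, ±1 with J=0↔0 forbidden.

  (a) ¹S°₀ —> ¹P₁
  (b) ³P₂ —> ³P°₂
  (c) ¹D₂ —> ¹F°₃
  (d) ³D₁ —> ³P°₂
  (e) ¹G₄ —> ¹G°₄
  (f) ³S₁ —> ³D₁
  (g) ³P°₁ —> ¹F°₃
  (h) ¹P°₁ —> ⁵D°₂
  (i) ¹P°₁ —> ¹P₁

6

(a) allowed
(b) allowed
(c) allowed
(d) allowed
(e) allowed
(f) forbidden (parity, ΔL fail)
(g) forbidden (parity, ΔS, ΔL, ΔJ fail)
(h) forbidden (parity, ΔS fail)
(i) allowed
Total allowed: 6 of 9.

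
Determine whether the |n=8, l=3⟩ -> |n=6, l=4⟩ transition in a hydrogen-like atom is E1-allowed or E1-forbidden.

Initial l = 3, final l = 4, so Δl = +1. E1 requires Δl = ±1: passes.
All E1 selection rules are satisfied.

allowed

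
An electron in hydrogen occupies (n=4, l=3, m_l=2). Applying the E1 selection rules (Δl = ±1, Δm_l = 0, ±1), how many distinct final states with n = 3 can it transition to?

2

E1 requires Δl = ±1, so l_f ∈ {2, 4}; with 0 ≤ l_f ≤ n_f−1 = 2, the allowed l_f values are {2}.
For l_f = 2: m_f ∈ {m_i−1, m_i, m_i+1} ∩ [−2, 2] = {1, 2} → 2 states.
Total: 2.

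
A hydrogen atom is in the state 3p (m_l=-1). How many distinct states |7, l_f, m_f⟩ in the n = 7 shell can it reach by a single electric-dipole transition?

E1 requires Δl = ±1, so l_f ∈ {0, 2}; with 0 ≤ l_f ≤ n_f−1 = 6, the allowed l_f values are {0, 2}.
For l_f = 0: m_f ∈ {m_i−1, m_i, m_i+1} ∩ [−0, 0] = {0} → 1 state.
For l_f = 2: m_f ∈ {m_i−1, m_i, m_i+1} ∩ [−2, 2] = {-2, -1, 0} → 3 states.
Total: 4.

4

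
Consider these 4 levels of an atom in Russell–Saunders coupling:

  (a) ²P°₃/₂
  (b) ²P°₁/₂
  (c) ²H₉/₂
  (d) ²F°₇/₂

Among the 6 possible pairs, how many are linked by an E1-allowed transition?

0

(a)–(b): forbidden (parity).
(a)–(c): forbidden (ΔL, ΔJ).
(a)–(d): forbidden (parity, ΔL, ΔJ).
(b)–(c): forbidden (ΔL, ΔJ).
(b)–(d): forbidden (parity, ΔL, ΔJ).
(c)–(d): forbidden (ΔL).
Allowed pairs: 0 of 6.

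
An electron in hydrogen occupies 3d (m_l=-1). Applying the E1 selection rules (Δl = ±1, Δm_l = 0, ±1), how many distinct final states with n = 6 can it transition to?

5

E1 requires Δl = ±1, so l_f ∈ {1, 3}; with 0 ≤ l_f ≤ n_f−1 = 5, the allowed l_f values are {1, 3}.
For l_f = 1: m_f ∈ {m_i−1, m_i, m_i+1} ∩ [−1, 1] = {-1, 0} → 2 states.
For l_f = 3: m_f ∈ {m_i−1, m_i, m_i+1} ∩ [−3, 3] = {-2, -1, 0} → 3 states.
Total: 5.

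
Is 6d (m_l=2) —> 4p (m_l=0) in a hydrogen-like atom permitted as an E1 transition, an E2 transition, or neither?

neither

Δl = 1 − 2 = -1; l_i + l_f = 3.
Δm_l = -2.
E1 (Δl = ±1, |Δm_l| ≤ 1): not satisfied.
E2 (Δl = 0,±2, l_i+l_f ≥ 2, |Δm_l| ≤ 2): not satisfied.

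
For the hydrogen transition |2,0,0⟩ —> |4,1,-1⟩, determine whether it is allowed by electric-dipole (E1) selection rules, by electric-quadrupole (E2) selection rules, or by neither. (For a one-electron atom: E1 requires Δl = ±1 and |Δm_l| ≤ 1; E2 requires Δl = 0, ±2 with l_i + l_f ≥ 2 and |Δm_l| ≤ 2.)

E1

Δl = 1 − 0 = +1; l_i + l_f = 1.
Δm_l = -1.
E1 (Δl = ±1, |Δm_l| ≤ 1): satisfied.
E2 (Δl = 0,±2, l_i+l_f ≥ 2, |Δm_l| ≤ 2): not satisfied.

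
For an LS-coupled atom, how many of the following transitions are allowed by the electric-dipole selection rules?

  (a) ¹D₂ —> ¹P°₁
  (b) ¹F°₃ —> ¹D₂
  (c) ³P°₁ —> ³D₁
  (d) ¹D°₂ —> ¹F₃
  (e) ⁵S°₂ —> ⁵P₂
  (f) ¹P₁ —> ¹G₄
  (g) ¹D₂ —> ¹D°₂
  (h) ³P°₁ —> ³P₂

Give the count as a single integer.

(a) allowed
(b) allowed
(c) allowed
(d) allowed
(e) allowed
(f) forbidden (parity, ΔL, ΔJ fail)
(g) allowed
(h) allowed
Total allowed: 7 of 8.

7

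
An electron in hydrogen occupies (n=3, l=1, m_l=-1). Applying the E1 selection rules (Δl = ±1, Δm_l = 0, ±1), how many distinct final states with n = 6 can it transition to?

4

E1 requires Δl = ±1, so l_f ∈ {0, 2}; with 0 ≤ l_f ≤ n_f−1 = 5, the allowed l_f values are {0, 2}.
For l_f = 0: m_f ∈ {m_i−1, m_i, m_i+1} ∩ [−0, 0] = {0} → 1 state.
For l_f = 2: m_f ∈ {m_i−1, m_i, m_i+1} ∩ [−2, 2] = {-2, -1, 0} → 3 states.
Total: 4.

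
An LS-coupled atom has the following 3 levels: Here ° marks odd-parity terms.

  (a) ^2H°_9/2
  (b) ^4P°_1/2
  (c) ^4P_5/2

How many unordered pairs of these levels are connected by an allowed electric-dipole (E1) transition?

0

(a)–(b): forbidden (parity, ΔS, ΔL, ΔJ).
(a)–(c): forbidden (ΔS, ΔL, ΔJ).
(b)–(c): forbidden (ΔJ).
Allowed pairs: 0 of 3.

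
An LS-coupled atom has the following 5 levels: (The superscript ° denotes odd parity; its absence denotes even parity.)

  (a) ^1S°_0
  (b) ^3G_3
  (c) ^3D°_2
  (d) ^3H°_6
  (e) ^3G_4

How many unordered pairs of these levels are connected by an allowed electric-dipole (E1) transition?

0

(a)–(b): forbidden (ΔS, ΔL, ΔJ).
(a)–(c): forbidden (parity, ΔS, ΔL, ΔJ).
(a)–(d): forbidden (parity, ΔS, ΔL, ΔJ).
(a)–(e): forbidden (ΔS, ΔL, ΔJ).
(b)–(c): forbidden (ΔL).
(b)–(d): forbidden (ΔJ).
(b)–(e): forbidden (parity).
(c)–(d): forbidden (parity, ΔL, ΔJ).
(c)–(e): forbidden (ΔL, ΔJ).
(d)–(e): forbidden (ΔJ).
Allowed pairs: 0 of 10.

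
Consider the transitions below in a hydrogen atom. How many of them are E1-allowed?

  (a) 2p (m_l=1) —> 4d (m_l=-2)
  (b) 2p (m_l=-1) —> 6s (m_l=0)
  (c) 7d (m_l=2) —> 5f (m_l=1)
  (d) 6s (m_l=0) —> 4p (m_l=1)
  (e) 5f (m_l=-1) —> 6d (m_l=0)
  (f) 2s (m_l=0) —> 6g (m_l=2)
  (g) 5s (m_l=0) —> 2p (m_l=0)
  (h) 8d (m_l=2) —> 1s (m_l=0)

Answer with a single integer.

(a) forbidden — Δm_l = -3 (E1 requires Δm_l = 0, ±1)
(b) allowed
(c) allowed
(d) allowed
(e) allowed
(f) forbidden — Δl = +4 (E1 requires Δl = ±1); Δm_l = +2 (E1 requires Δm_l = 0, ±1)
(g) allowed
(h) forbidden — Δl = -2 (E1 requires Δl = ±1); Δm_l = -2 (E1 requires Δm_l = 0, ±1)
Total allowed: 5 of 8.

5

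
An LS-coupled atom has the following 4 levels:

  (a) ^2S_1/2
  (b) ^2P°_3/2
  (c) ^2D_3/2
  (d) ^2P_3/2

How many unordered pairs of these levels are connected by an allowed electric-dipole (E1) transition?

3

(a)–(b): allowed.
(a)–(c): forbidden (parity, ΔL).
(a)–(d): forbidden (parity).
(b)–(c): allowed.
(b)–(d): allowed.
(c)–(d): forbidden (parity).
Allowed pairs: 3 of 6.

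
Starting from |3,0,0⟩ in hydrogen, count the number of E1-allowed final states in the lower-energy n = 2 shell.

3

E1 requires Δl = ±1, so l_f ∈ {-1, 1}; with 0 ≤ l_f ≤ n_f−1 = 1, the allowed l_f values are {1}.
For l_f = 1: m_f ∈ {m_i−1, m_i, m_i+1} ∩ [−1, 1] = {-1, 0, 1} → 3 states.
Total: 3.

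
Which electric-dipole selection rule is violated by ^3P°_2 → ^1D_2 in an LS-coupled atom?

the ΔS = 0 rule

Parity must change: odd → even — ok.
ΔS = 0: S: 1 → 0 — fails.
ΔL = 0, ±1 (not L=0↔0): L: 1 → 2, ΔL = +1 — ok.
ΔJ = 0, ±1 (not J=0↔0): J: 2 → 2, ΔJ = +0 — ok.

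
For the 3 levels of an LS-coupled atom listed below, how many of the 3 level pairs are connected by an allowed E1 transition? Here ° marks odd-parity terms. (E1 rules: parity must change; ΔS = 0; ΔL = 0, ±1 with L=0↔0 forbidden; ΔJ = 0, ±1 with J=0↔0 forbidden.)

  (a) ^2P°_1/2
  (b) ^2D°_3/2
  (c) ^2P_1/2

2

(a)–(b): forbidden (parity).
(a)–(c): allowed.
(b)–(c): allowed.
Allowed pairs: 2 of 3.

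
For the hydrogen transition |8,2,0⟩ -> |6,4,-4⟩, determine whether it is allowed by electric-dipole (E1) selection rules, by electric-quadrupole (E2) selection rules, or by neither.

neither

Δl = 4 − 2 = +2; l_i + l_f = 6.
Δm_l = -4.
E1 (Δl = ±1, |Δm_l| ≤ 1): not satisfied.
E2 (Δl = 0,±2, l_i+l_f ≥ 2, |Δm_l| ≤ 2): not satisfied.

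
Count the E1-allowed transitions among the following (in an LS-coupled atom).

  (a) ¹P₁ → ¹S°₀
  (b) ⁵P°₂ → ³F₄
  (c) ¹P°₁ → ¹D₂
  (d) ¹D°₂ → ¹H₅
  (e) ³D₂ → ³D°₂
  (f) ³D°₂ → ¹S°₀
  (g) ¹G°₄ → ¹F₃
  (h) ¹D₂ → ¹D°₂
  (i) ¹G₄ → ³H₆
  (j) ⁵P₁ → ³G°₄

(a) allowed
(b) forbidden (ΔS, ΔL, ΔJ fail)
(c) allowed
(d) forbidden (ΔL, ΔJ fail)
(e) allowed
(f) forbidden (parity, ΔS, ΔL, ΔJ fail)
(g) allowed
(h) allowed
(i) forbidden (parity, ΔS, ΔJ fail)
(j) forbidden (ΔS, ΔL, ΔJ fail)
Total allowed: 5 of 10.

5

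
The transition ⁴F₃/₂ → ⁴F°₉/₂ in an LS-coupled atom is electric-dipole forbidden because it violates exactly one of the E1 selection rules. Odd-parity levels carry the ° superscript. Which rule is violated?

Initial level: S=3/2, L=3, J=3/2, parity even. Final level: S=3/2, L=3, J=9/2, parity odd.
ΔJ = 0, ±1 (not J=0↔0): J: 3/2 → 9/2, ΔJ = +3 — ✗.
Parity must change: even → odd — ✓.
ΔL = 0, ±1 (not L=0↔0): L: 3 → 3, ΔL = +0 — ✓.
ΔS = 0: S: 3/2 → 3/2 — ✓.

the ΔJ = 0, ±1 rule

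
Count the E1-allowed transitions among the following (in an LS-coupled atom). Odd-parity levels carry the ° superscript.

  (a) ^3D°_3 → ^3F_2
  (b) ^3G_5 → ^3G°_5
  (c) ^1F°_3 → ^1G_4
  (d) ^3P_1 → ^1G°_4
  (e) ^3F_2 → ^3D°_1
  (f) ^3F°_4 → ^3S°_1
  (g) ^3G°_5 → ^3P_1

4

(a) allowed
(b) allowed
(c) allowed
(d) forbidden (ΔS, ΔL, ΔJ fail)
(e) allowed
(f) forbidden (parity, ΔL, ΔJ fail)
(g) forbidden (ΔL, ΔJ fail)
Total allowed: 4 of 7.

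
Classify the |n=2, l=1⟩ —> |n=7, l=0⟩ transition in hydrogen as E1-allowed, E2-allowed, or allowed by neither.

Δl = 0 − 1 = -1; l_i + l_f = 1.
E1 (Δl = ±1): satisfied.
E2 (Δl = 0,±2, l_i+l_f ≥ 2): not satisfied.

E1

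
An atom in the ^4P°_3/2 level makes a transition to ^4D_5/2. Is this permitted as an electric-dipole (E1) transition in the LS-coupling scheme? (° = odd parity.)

allowed

ΔS = 0: S: 3/2 → 3/2 — satisfied.
ΔL = 0, ±1 (not L=0↔0): L: 1 → 2, ΔL = +1 — satisfied.
Parity must change: odd → even — satisfied.
ΔJ = 0, ±1 (not J=0↔0): J: 3/2 → 5/2, ΔJ = +1 — satisfied.
All four E1 rules are satisfied.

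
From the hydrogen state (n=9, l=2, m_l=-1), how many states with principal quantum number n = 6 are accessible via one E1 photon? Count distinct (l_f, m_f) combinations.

E1 requires Δl = ±1, so l_f ∈ {1, 3}; with 0 ≤ l_f ≤ n_f−1 = 5, the allowed l_f values are {1, 3}.
For l_f = 1: m_f ∈ {m_i−1, m_i, m_i+1} ∩ [−1, 1] = {-1, 0} → 2 states.
For l_f = 3: m_f ∈ {m_i−1, m_i, m_i+1} ∩ [−3, 3] = {-2, -1, 0} → 3 states.
Total: 5.

5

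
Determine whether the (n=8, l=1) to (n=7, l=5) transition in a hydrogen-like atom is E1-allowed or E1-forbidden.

forbidden

l: 1 → 5 (Δl = +4). Δl = ±1 fails.
The transition is electric-dipole forbidden.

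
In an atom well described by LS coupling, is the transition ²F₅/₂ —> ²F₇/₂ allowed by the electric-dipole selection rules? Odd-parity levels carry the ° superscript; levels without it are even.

Initial level: S=1/2, L=3, J=5/2, parity even. Final level: S=1/2, L=3, J=7/2, parity even.
Parity must change: even → even — fails.
ΔS = 0: S: 1/2 → 1/2 — ok.
ΔL = 0, ±1 (not L=0↔0): L: 3 → 3, ΔL = +0 — ok.
ΔJ = 0, ±1 (not J=0↔0): J: 5/2 → 7/2, ΔJ = +1 — ok.
Rule(s) violated: parity.

forbidden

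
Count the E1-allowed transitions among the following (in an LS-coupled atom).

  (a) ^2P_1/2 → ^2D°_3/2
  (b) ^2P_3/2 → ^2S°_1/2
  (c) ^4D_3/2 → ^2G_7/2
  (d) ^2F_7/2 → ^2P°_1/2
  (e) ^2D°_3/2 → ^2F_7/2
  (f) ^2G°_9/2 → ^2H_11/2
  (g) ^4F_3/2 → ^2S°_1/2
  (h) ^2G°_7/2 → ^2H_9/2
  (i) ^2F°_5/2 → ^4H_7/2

(a) allowed
(b) allowed
(c) forbidden (parity, ΔS, ΔL, ΔJ fail)
(d) forbidden (ΔL, ΔJ fail)
(e) forbidden (ΔJ fails)
(f) allowed
(g) forbidden (ΔS, ΔL fail)
(h) allowed
(i) forbidden (ΔS, ΔL fail)
Total allowed: 4 of 9.

4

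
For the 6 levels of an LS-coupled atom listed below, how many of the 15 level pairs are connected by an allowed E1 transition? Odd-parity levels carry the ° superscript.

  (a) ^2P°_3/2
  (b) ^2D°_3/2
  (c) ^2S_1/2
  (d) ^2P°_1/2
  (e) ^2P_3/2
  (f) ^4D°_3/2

(a)–(b): forbidden (parity).
(a)–(c): allowed.
(a)–(d): forbidden (parity).
(a)–(e): allowed.
(a)–(f): forbidden (parity, ΔS).
(b)–(c): forbidden (ΔL).
(b)–(d): forbidden (parity).
(b)–(e): allowed.
(b)–(f): forbidden (parity, ΔS).
(c)–(d): allowed.
(c)–(e): forbidden (parity).
(c)–(f): forbidden (ΔS, ΔL).
(d)–(e): allowed.
(d)–(f): forbidden (parity, ΔS).
(e)–(f): forbidden (ΔS).
Allowed pairs: 5 of 15.

5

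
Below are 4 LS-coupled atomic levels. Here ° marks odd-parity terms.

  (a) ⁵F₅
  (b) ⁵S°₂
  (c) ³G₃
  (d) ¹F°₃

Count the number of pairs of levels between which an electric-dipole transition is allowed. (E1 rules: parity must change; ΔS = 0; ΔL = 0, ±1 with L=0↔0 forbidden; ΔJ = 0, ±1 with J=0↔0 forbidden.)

0

(a)–(b): forbidden (ΔL, ΔJ).
(a)–(c): forbidden (parity, ΔS, ΔJ).
(a)–(d): forbidden (ΔS, ΔJ).
(b)–(c): forbidden (ΔS, ΔL).
(b)–(d): forbidden (parity, ΔS, ΔL).
(c)–(d): forbidden (ΔS).
Allowed pairs: 0 of 6.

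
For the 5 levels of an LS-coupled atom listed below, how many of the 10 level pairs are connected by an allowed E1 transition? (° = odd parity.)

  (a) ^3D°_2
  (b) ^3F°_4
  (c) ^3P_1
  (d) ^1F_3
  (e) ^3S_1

1

(a)–(b): forbidden (parity, ΔJ).
(a)–(c): allowed.
(a)–(d): forbidden (ΔS).
(a)–(e): forbidden (ΔL).
(b)–(c): forbidden (ΔL, ΔJ).
(b)–(d): forbidden (ΔS).
(b)–(e): forbidden (ΔL, ΔJ).
(c)–(d): forbidden (parity, ΔS, ΔL, ΔJ).
(c)–(e): forbidden (parity).
(d)–(e): forbidden (parity, ΔS, ΔL, ΔJ).
Allowed pairs: 1 of 10.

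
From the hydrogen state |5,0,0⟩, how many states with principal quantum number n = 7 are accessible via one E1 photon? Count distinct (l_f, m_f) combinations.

3

E1 requires Δl = ±1, so l_f ∈ {-1, 1}; with 0 ≤ l_f ≤ n_f−1 = 6, the allowed l_f values are {1}.
For l_f = 1: m_f ∈ {m_i−1, m_i, m_i+1} ∩ [−1, 1] = {-1, 0, 1} → 3 states.
Total: 3.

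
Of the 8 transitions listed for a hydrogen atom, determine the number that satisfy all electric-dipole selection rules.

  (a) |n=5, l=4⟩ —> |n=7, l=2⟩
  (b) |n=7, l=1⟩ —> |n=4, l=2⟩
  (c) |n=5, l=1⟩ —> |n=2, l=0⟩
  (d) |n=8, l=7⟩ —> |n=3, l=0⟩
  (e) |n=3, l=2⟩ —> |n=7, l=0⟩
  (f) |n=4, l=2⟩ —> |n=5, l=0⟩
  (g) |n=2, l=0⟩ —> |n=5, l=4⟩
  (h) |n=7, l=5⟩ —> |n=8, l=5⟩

(a) forbidden — Δl = -2 (E1 requires Δl = ±1)
(b) allowed
(c) allowed
(d) forbidden — Δl = -7 (E1 requires Δl = ±1)
(e) forbidden — Δl = -2 (E1 requires Δl = ±1)
(f) forbidden — Δl = -2 (E1 requires Δl = ±1)
(g) forbidden — Δl = +4 (E1 requires Δl = ±1)
(h) forbidden — Δl = +0 (E1 requires Δl = ±1)
Total allowed: 2 of 8.

2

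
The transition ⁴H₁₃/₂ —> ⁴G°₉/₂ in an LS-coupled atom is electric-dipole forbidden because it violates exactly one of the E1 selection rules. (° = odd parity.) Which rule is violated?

ΔL = 0, ±1 (not L=0↔0): L: 5 → 4, ΔL = -1 — ok.
ΔJ = 0, ±1 (not J=0↔0): J: 13/2 → 9/2, ΔJ = -2 — fails.
ΔS = 0: S: 3/2 → 3/2 — ok.
Parity must change: even → odd — ok.

the ΔJ = 0, ±1 rule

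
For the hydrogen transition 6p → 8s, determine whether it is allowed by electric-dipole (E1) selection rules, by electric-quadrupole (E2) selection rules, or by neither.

E1

Δl = 0 − 1 = -1; l_i + l_f = 1.
E1 (Δl = ±1): satisfied.
E2 (Δl = 0,±2, l_i+l_f ≥ 2): not satisfied.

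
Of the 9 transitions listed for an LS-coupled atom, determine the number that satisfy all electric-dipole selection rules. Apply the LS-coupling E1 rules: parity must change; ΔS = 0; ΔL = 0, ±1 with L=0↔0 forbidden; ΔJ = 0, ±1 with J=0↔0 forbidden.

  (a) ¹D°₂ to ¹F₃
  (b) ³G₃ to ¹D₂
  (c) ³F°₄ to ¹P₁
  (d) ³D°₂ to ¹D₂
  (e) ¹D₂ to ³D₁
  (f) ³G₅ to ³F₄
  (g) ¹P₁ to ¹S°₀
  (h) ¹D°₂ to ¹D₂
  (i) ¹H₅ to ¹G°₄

(a) allowed
(b) forbidden (parity, ΔS, ΔL fail)
(c) forbidden (ΔS, ΔL, ΔJ fail)
(d) forbidden (ΔS fails)
(e) forbidden (parity, ΔS fail)
(f) forbidden (parity fails)
(g) allowed
(h) allowed
(i) allowed
Total allowed: 4 of 9.

4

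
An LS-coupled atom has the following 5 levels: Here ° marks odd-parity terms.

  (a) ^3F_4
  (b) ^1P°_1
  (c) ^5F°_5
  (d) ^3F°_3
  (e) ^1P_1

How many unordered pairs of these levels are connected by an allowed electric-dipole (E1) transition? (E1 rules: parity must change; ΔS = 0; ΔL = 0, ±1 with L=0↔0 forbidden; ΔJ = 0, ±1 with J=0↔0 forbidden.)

(a)–(b): forbidden (ΔS, ΔL, ΔJ).
(a)–(c): forbidden (ΔS).
(a)–(d): allowed.
(a)–(e): forbidden (parity, ΔS, ΔL, ΔJ).
(b)–(c): forbidden (parity, ΔS, ΔL, ΔJ).
(b)–(d): forbidden (parity, ΔS, ΔL, ΔJ).
(b)–(e): allowed.
(c)–(d): forbidden (parity, ΔS, ΔJ).
(c)–(e): forbidden (ΔS, ΔL, ΔJ).
(d)–(e): forbidden (ΔS, ΔL, ΔJ).
Allowed pairs: 2 of 10.

2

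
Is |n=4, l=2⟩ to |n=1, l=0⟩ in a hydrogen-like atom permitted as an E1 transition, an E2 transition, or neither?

E2

Δl = 0 − 2 = -2; l_i + l_f = 2.
E1 (Δl = ±1): not satisfied.
E2 (Δl = 0,±2, l_i+l_f ≥ 2): satisfied.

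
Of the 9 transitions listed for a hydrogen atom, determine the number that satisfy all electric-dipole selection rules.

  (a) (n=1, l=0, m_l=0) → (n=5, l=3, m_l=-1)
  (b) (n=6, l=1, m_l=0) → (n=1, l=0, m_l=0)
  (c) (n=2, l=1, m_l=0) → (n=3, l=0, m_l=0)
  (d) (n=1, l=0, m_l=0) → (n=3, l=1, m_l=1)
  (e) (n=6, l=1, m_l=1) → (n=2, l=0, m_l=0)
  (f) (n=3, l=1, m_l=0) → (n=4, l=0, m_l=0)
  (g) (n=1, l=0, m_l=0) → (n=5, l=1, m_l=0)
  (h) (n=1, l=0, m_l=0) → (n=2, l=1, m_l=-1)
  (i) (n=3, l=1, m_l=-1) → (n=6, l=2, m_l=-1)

(a) forbidden — Δl = +3 (E1 requires Δl = ±1)
(b) allowed
(c) allowed
(d) allowed
(e) allowed
(f) allowed
(g) allowed
(h) allowed
(i) allowed
Total allowed: 8 of 9.

8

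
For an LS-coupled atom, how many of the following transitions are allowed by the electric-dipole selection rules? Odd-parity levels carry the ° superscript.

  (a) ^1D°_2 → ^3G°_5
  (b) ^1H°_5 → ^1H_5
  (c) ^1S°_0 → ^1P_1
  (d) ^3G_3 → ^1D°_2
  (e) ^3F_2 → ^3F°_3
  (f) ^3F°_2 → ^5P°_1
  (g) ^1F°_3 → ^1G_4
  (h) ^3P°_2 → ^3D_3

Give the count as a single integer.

5

(a) forbidden (parity, ΔS, ΔL, ΔJ fail)
(b) allowed
(c) allowed
(d) forbidden (ΔS, ΔL fail)
(e) allowed
(f) forbidden (parity, ΔS, ΔL fail)
(g) allowed
(h) allowed
Total allowed: 5 of 8.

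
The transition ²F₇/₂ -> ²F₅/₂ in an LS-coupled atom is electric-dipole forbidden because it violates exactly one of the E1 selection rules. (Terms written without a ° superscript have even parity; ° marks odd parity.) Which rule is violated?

parity

Parity must change: even → even — fails.
ΔS = 0: S: 1/2 → 1/2 — ok.
ΔL = 0, ±1 (not L=0↔0): L: 3 → 3, ΔL = +0 — ok.
ΔJ = 0, ±1 (not J=0↔0): J: 7/2 → 5/2, ΔJ = -1 — ok.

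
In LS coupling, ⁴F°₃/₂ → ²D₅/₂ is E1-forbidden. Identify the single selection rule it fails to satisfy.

Parity must change: odd → even — satisfied.
ΔS = 0: S: 3/2 → 1/2 — violated.
ΔL = 0, ±1 (not L=0↔0): L: 3 → 2, ΔL = -1 — satisfied.
ΔJ = 0, ±1 (not J=0↔0): J: 3/2 → 5/2, ΔJ = +1 — satisfied.

the ΔS = 0 rule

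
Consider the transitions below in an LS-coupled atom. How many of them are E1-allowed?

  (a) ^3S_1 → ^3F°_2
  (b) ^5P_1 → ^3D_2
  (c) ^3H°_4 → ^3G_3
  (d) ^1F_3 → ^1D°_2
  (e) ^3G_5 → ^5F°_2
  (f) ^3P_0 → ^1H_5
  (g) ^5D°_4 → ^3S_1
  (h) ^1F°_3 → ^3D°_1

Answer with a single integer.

(a) forbidden (ΔL fails)
(b) forbidden (parity, ΔS fail)
(c) allowed
(d) allowed
(e) forbidden (ΔS, ΔJ fail)
(f) forbidden (parity, ΔS, ΔL, ΔJ fail)
(g) forbidden (ΔS, ΔL, ΔJ fail)
(h) forbidden (parity, ΔS, ΔJ fail)
Total allowed: 2 of 8.

2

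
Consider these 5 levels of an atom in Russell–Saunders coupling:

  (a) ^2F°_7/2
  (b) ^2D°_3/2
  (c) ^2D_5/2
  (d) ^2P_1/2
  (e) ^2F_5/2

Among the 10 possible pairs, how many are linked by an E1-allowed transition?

(a)–(b): forbidden (parity, ΔJ).
(a)–(c): allowed.
(a)–(d): forbidden (ΔL, ΔJ).
(a)–(e): allowed.
(b)–(c): allowed.
(b)–(d): allowed.
(b)–(e): allowed.
(c)–(d): forbidden (parity, ΔJ).
(c)–(e): forbidden (parity).
(d)–(e): forbidden (parity, ΔL, ΔJ).
Allowed pairs: 5 of 10.

5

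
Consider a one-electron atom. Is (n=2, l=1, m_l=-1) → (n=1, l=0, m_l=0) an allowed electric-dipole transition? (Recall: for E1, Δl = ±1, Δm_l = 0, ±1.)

allowed

l: 1 → 0 (Δl = -1). Δl = ±1 ok.
m_l: -1 → 0 (Δm_l = +1). |Δm_l| ≤ 1 ok.
All E1 selection rules are satisfied.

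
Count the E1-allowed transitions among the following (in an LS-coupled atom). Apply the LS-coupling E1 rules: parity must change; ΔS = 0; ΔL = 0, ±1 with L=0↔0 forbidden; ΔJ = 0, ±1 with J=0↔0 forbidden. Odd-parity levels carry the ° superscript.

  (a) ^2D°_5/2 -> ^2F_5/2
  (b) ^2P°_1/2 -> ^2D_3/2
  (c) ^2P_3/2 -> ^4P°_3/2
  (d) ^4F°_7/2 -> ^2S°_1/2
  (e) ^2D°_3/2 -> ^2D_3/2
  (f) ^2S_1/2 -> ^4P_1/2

(a) allowed
(b) allowed
(c) forbidden (ΔS fails)
(d) forbidden (parity, ΔS, ΔL, ΔJ fail)
(e) allowed
(f) forbidden (parity, ΔS fail)
Total allowed: 3 of 6.

3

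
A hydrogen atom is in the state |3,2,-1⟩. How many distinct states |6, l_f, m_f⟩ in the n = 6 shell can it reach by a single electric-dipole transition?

5

E1 requires Δl = ±1, so l_f ∈ {1, 3}; with 0 ≤ l_f ≤ n_f−1 = 5, the allowed l_f values are {1, 3}.
For l_f = 1: m_f ∈ {m_i−1, m_i, m_i+1} ∩ [−1, 1] = {-1, 0} → 2 states.
For l_f = 3: m_f ∈ {m_i−1, m_i, m_i+1} ∩ [−3, 3] = {-2, -1, 0} → 3 states.
Total: 5.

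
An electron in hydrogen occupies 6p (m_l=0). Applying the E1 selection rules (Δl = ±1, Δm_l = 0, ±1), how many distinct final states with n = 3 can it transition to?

4

E1 requires Δl = ±1, so l_f ∈ {0, 2}; with 0 ≤ l_f ≤ n_f−1 = 2, the allowed l_f values are {0, 2}.
For l_f = 0: m_f ∈ {m_i−1, m_i, m_i+1} ∩ [−0, 0] = {0} → 1 state.
For l_f = 2: m_f ∈ {m_i−1, m_i, m_i+1} ∩ [−2, 2] = {-1, 0, 1} → 3 states.
Total: 4.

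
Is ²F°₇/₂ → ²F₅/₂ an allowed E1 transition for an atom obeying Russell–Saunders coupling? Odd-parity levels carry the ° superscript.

Initial level: S=1/2, L=3, J=7/2, parity odd. Final level: S=1/2, L=3, J=5/2, parity even.
ΔL = 0, ±1 (not L=0↔0): L: 3 → 3, ΔL = +0 — satisfied.
ΔS = 0: S: 1/2 → 1/2 — satisfied.
ΔJ = 0, ±1 (not J=0↔0): J: 7/2 → 5/2, ΔJ = -1 — satisfied.
Parity must change: odd → even — satisfied.
All four E1 rules are satisfied.

allowed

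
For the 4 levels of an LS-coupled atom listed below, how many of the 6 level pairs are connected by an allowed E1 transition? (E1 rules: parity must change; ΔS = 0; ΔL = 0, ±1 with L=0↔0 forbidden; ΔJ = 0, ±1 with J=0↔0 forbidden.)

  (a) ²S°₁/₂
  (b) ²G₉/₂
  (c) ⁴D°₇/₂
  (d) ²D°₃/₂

0

(a)–(b): forbidden (ΔL, ΔJ).
(a)–(c): forbidden (parity, ΔS, ΔL, ΔJ).
(a)–(d): forbidden (parity, ΔL).
(b)–(c): forbidden (ΔS, ΔL).
(b)–(d): forbidden (ΔL, ΔJ).
(c)–(d): forbidden (parity, ΔS, ΔJ).
Allowed pairs: 0 of 6.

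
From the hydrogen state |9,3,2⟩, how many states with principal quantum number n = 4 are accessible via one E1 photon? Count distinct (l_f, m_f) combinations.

E1 requires Δl = ±1, so l_f ∈ {2, 4}; with 0 ≤ l_f ≤ n_f−1 = 3, the allowed l_f values are {2}.
For l_f = 2: m_f ∈ {m_i−1, m_i, m_i+1} ∩ [−2, 2] = {1, 2} → 2 states.
Total: 2.

2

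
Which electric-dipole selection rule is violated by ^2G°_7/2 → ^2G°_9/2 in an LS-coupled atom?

parity

ΔL = 0, ±1 (not L=0↔0): L: 4 → 4, ΔL = +0 — ok.
Parity must change: odd → odd — fails.
ΔS = 0: S: 1/2 → 1/2 — ok.
ΔJ = 0, ±1 (not J=0↔0): J: 7/2 → 9/2, ΔJ = +1 — ok.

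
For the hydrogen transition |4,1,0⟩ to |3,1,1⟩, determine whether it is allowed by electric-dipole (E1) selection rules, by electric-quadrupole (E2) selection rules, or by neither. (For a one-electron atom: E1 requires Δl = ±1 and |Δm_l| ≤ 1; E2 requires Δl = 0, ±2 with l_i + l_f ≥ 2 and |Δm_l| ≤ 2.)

Δl = 1 − 1 = +0; l_i + l_f = 2.
Δm_l = +1.
E1 (Δl = ±1, |Δm_l| ≤ 1): not satisfied.
E2 (Δl = 0,±2, l_i+l_f ≥ 2, |Δm_l| ≤ 2): satisfied.

E2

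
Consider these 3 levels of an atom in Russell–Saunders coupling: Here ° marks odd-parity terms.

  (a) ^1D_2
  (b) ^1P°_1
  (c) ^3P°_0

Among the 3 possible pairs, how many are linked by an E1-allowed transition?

1

(a)–(b): allowed.
(a)–(c): forbidden (ΔS, ΔJ).
(b)–(c): forbidden (parity, ΔS).
Allowed pairs: 1 of 3.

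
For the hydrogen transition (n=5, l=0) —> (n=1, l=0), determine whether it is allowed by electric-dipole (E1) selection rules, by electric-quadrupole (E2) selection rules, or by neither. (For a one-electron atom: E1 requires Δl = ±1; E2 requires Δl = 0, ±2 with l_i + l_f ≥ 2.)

Δl = 0 − 0 = +0; l_i + l_f = 0.
E1 (Δl = ±1): not satisfied.
E2 (Δl = 0,±2, l_i+l_f ≥ 2): not satisfied.

neither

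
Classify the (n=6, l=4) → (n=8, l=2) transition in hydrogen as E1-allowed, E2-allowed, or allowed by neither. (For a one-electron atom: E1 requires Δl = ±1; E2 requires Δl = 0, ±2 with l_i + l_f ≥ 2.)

Δl = 2 − 4 = -2; l_i + l_f = 6.
E1 (Δl = ±1): not satisfied.
E2 (Δl = 0,±2, l_i+l_f ≥ 2): satisfied.

E2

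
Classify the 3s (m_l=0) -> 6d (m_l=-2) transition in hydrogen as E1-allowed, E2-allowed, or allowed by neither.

Δl = 2 − 0 = +2; l_i + l_f = 2.
Δm_l = -2.
E1 (Δl = ±1, |Δm_l| ≤ 1): not satisfied.
E2 (Δl = 0,±2, l_i+l_f ≥ 2, |Δm_l| ≤ 2): satisfied.

E2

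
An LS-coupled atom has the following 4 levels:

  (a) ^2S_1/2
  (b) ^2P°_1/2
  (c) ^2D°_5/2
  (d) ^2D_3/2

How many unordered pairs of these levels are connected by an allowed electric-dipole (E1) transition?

(a)–(b): allowed.
(a)–(c): forbidden (ΔL, ΔJ).
(a)–(d): forbidden (parity, ΔL).
(b)–(c): forbidden (parity, ΔJ).
(b)–(d): allowed.
(c)–(d): allowed.
Allowed pairs: 3 of 6.

3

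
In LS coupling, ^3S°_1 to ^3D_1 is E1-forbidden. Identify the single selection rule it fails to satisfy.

the ΔL = 0, ±1 rule

Parity must change: odd → even — satisfied.
ΔS = 0: S: 1 → 1 — satisfied.
ΔL = 0, ±1 (not L=0↔0): L: 0 → 2, ΔL = +2 — violated.
ΔJ = 0, ±1 (not J=0↔0): J: 1 → 1, ΔJ = +0 — satisfied.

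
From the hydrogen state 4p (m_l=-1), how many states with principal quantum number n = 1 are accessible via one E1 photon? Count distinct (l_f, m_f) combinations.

1

E1 requires Δl = ±1, so l_f ∈ {0, 2}; with 0 ≤ l_f ≤ n_f−1 = 0, the allowed l_f values are {0}.
For l_f = 0: m_f ∈ {m_i−1, m_i, m_i+1} ∩ [−0, 0] = {0} → 1 state.
Total: 1.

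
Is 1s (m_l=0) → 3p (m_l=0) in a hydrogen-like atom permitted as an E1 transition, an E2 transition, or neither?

Δl = 1 − 0 = +1; l_i + l_f = 1.
Δm_l = +0.
E1 (Δl = ±1, |Δm_l| ≤ 1): satisfied.
E2 (Δl = 0,±2, l_i+l_f ≥ 2, |Δm_l| ≤ 2): not satisfied.

E1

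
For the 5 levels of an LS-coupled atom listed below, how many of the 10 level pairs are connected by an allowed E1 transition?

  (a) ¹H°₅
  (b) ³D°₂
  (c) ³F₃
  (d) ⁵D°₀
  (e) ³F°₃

2

(a)–(b): forbidden (parity, ΔS, ΔL, ΔJ).
(a)–(c): forbidden (ΔS, ΔL, ΔJ).
(a)–(d): forbidden (parity, ΔS, ΔL, ΔJ).
(a)–(e): forbidden (parity, ΔS, ΔL, ΔJ).
(b)–(c): allowed.
(b)–(d): forbidden (parity, ΔS, ΔJ).
(b)–(e): forbidden (parity).
(c)–(d): forbidden (ΔS, ΔJ).
(c)–(e): allowed.
(d)–(e): forbidden (parity, ΔS, ΔJ).
Allowed pairs: 2 of 10.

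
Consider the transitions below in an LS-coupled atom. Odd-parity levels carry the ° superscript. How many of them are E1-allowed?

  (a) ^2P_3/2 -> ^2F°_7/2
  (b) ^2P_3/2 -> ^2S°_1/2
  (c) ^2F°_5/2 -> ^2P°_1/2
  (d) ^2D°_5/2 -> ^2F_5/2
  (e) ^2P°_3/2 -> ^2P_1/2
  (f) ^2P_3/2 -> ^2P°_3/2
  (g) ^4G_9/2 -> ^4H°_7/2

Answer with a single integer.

5

(a) forbidden (ΔL, ΔJ fail)
(b) allowed
(c) forbidden (parity, ΔL, ΔJ fail)
(d) allowed
(e) allowed
(f) allowed
(g) allowed
Total allowed: 5 of 7.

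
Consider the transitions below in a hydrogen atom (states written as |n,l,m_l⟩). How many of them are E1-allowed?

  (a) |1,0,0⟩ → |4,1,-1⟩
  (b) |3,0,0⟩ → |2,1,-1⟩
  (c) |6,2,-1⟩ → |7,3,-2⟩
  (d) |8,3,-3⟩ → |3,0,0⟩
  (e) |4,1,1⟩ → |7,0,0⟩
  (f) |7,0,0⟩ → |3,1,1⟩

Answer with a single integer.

5

(a) allowed
(b) allowed
(c) allowed
(d) forbidden — Δl = -3 (E1 requires Δl = ±1); Δm_l = +3 (E1 requires Δm_l = 0, ±1)
(e) allowed
(f) allowed
Total allowed: 5 of 6.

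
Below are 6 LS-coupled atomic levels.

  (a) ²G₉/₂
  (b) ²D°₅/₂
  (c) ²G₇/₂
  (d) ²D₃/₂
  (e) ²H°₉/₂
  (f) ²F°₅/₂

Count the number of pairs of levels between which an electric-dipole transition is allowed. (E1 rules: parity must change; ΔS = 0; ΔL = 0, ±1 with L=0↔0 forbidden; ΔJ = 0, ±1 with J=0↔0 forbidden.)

5

(a)–(b): forbidden (ΔL, ΔJ).
(a)–(c): forbidden (parity).
(a)–(d): forbidden (parity, ΔL, ΔJ).
(a)–(e): allowed.
(a)–(f): forbidden (ΔJ).
(b)–(c): forbidden (ΔL).
(b)–(d): allowed.
(b)–(e): forbidden (parity, ΔL, ΔJ).
(b)–(f): forbidden (parity).
(c)–(d): forbidden (parity, ΔL, ΔJ).
(c)–(e): allowed.
(c)–(f): allowed.
(d)–(e): forbidden (ΔL, ΔJ).
(d)–(f): allowed.
(e)–(f): forbidden (parity, ΔL, ΔJ).
Allowed pairs: 5 of 15.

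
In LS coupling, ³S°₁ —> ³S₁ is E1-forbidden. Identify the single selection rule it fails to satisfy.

Parity must change: odd → even — ✓.
ΔS = 0: S: 1 → 1 — ✓.
ΔL = 0, ±1 (not L=0↔0): L: 0 → 0, ΔL = +0 — ✗.
ΔJ = 0, ±1 (not J=0↔0): J: 1 → 1, ΔJ = +0 — ✓.

the L=0 ↔ L=0 exclusion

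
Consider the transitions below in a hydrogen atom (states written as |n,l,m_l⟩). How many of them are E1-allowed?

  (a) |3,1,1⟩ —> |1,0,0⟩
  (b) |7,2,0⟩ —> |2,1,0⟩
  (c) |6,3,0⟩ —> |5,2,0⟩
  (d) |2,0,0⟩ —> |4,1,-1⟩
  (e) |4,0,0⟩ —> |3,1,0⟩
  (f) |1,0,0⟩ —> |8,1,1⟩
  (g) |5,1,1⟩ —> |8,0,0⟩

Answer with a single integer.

(a) allowed
(b) allowed
(c) allowed
(d) allowed
(e) allowed
(f) allowed
(g) allowed
Total allowed: 7 of 7.

7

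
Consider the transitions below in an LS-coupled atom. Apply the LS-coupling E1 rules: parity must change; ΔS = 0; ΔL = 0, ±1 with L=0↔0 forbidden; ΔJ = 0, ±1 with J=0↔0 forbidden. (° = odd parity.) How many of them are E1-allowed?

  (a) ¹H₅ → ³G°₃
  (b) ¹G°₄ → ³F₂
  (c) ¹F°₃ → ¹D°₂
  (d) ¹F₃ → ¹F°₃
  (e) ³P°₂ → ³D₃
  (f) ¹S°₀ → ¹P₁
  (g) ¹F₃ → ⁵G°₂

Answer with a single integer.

3

(a) forbidden (ΔS, ΔJ fail)
(b) forbidden (ΔS, ΔJ fail)
(c) forbidden (parity fails)
(d) allowed
(e) allowed
(f) allowed
(g) forbidden (ΔS fails)
Total allowed: 3 of 7.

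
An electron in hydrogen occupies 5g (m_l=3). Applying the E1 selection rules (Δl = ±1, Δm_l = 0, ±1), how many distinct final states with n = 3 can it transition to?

E1 requires l_f ∈ {3, 5}, but neither lies in [0, 2], so no final state is reachable.
Total: 0.

0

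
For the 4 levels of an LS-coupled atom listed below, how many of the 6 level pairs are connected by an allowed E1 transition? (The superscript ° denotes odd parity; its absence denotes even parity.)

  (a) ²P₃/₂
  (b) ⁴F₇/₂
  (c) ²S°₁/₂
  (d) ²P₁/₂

2

(a)–(b): forbidden (parity, ΔS, ΔL, ΔJ).
(a)–(c): allowed.
(a)–(d): forbidden (parity).
(b)–(c): forbidden (ΔS, ΔL, ΔJ).
(b)–(d): forbidden (parity, ΔS, ΔL, ΔJ).
(c)–(d): allowed.
Allowed pairs: 2 of 6.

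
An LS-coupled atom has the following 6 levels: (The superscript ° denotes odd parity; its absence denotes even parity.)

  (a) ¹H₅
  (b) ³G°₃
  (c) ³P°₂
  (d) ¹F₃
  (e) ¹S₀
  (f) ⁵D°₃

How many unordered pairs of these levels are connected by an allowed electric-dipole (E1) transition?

0

(a)–(b): forbidden (ΔS, ΔJ).
(a)–(c): forbidden (ΔS, ΔL, ΔJ).
(a)–(d): forbidden (parity, ΔL, ΔJ).
(a)–(e): forbidden (parity, ΔL, ΔJ).
(a)–(f): forbidden (ΔS, ΔL, ΔJ).
(b)–(c): forbidden (parity, ΔL).
(b)–(d): forbidden (ΔS).
(b)–(e): forbidden (ΔS, ΔL, ΔJ).
(b)–(f): forbidden (parity, ΔS, ΔL).
(c)–(d): forbidden (ΔS, ΔL).
(c)–(e): forbidden (ΔS, ΔJ).
(c)–(f): forbidden (parity, ΔS).
(d)–(e): forbidden (parity, ΔL, ΔJ).
(d)–(f): forbidden (ΔS).
(e)–(f): forbidden (ΔS, ΔL, ΔJ).
Allowed pairs: 0 of 15.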